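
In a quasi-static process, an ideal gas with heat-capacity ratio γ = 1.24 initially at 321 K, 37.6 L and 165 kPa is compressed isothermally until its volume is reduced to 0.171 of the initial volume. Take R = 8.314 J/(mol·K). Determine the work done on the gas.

n = P₁V₁/(RT₁) = 165×37.6/(8.314×321) = 2.32 mol.
Isothermal: T stays 321 K; PV = const ⇒ V₂ = 6.43 L, P₂ = 965 kPa.
W = nRT ln(V₂/V₁) = 2.32×8.314×321×ln(0.171) = -11000 J.
Work done on the gas = −W_by = 11000 J.

11000 J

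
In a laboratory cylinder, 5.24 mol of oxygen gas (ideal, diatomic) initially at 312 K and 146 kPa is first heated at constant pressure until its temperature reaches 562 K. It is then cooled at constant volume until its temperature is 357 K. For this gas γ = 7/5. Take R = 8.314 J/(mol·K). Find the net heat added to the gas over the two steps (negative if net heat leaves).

15800 J

V₁ = nRT₁/P₁ = 5.24×8.314×312/146 = 93.1 L.
Step 1 — Isobaric: P stays 146 kPa; V/T = const ⇒ T₂ = 562 K, V₂ = 168 L.
W = PΔV = 146×(168−93.1) kPa·L = 10900 J.
ΔU = nCvΔT = 5.24×20.8×(562−312) = 27200 J.
Q = ΔU + W = nCpΔT = 38100 J.
State after step 1: P = 146 kPa, V = 168 L, T = 562 K.
Step 2 — Isochoric: V stays 168 L; P/T = const ⇒ T₂ = 357 K, P₂ = 92.7 kPa.
W = 0 (no volume change).
ΔU = nCvΔT = 5.24×20.8×(357−562) = -22300 J.
Q = ΔU = -22300 J.
Net over both steps: W = 10900 J, Q = 15800 J, ΔU = 4900 J.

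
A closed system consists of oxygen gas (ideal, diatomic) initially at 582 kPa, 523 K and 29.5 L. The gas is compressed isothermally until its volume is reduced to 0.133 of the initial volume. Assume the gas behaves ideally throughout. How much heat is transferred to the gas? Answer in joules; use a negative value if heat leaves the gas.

-34600 J

n = P₁V₁/(RT₁) = 582×29.5/(8.314×523) = 3.95 mol.
Isothermal: T stays 523 K; PV = const ⇒ V₂ = 3.92 L, P₂ = 4380 kPa.
ΔU = 0 (ideal gas, T constant).
W = nRT ln(V₂/V₁) = 3.95×8.314×523×ln(0.133) = -34600 J.
Q = ΔU + W = -34600 J.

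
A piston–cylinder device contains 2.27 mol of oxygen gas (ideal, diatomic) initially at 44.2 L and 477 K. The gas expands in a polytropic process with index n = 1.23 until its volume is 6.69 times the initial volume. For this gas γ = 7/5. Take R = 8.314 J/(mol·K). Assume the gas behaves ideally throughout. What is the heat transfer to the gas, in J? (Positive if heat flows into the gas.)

5890 J

P₁ = nRT₁/V₁ = 2.27×8.314×477/44.2 = 204 kPa.
Polytropic n=1.23: T₂ = T₁(V₁/V₂)^(n−1) = 477×(0.149)^0.23 = 308 K; P₂ = P₁(V₁/V₂)^n = 19.7 kPa.
W = (P₁V₁−P₂V₂)/(n−1) = (204×44.2−19.7×296)/0.23 = 13900 J.
ΔU = nCvΔT = 2.27×20.8×(308−477) = -7970 J.
Q = ΔU + W = 5890 J.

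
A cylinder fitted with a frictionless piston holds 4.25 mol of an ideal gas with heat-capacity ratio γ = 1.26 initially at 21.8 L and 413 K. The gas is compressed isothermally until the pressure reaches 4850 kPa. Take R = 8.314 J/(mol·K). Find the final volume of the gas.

3.01 L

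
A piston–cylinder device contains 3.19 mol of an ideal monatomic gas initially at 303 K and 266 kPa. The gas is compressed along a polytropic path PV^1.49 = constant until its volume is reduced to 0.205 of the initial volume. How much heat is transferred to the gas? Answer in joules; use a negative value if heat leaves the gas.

V₁ = nRT₁/P₁ = 3.19×8.314×303/266 = 30.2 L.
Polytropic n=1.49: T₂ = T₁(V₁/V₂)^(n−1) = 303×(4.88)^0.49 = 659 K; P₂ = P₁(V₁/V₂)^n = 2820 kPa.
W = (P₁V₁−P₂V₂)/(n−1) = (266×30.2−2820×6.19)/0.49 = -19300 J.
ΔU = nCvΔT = 3.19×12.5×(659−303) = 14200 J.
Q = ΔU + W = -5100 J.

-5100 J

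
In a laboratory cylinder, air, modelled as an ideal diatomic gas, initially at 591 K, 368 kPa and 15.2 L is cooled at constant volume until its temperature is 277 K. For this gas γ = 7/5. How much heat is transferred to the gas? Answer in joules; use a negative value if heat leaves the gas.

-7430 J

n = P₁V₁/(RT₁) = 368×15.2/(8.314×591) = 1.14 mol.
Isochoric: V stays 15.2 L; P/T = const ⇒ T₂ = 277 K, P₂ = 172 kPa.
W = 0 (no volume change).
ΔU = nCvΔT = 1.14×20.8×(277−591) = -7430 J.
Q = ΔU = -7430 J.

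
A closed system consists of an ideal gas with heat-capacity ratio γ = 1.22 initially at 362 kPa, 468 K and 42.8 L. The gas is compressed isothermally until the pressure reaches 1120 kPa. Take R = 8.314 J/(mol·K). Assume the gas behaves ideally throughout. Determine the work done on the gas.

17500 J

n = P₁V₁/(RT₁) = 362×42.8/(8.314×468) = 3.98 mol.
Isothermal: T stays 468 K; PV = const ⇒ V₂ = 13.8 L, P₂ = 1120 kPa.
W = nRT ln(V₂/V₁) = 3.98×8.314×468×ln(0.323) = -17500 J.
Work done on the gas = −W_by = 17500 J.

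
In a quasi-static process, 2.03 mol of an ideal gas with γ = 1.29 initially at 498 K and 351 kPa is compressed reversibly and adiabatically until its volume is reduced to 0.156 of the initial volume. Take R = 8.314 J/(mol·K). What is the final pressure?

3860 kPa

V₁ = nRT₁/P₁ = 2.03×8.314×498/351 = 23.9 L.
Adiabatic: TV^(γ−1) = const ⇒ T₂ = 498×(6.41)^0.290 = 854 K; PV^γ = const ⇒ P₂ = 3860 kPa.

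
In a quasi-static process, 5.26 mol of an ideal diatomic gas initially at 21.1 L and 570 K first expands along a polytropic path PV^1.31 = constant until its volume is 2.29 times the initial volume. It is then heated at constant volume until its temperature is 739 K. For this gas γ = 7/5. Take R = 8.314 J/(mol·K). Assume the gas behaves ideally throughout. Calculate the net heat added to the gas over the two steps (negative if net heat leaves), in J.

36700 J

P₁ = nRT₁/V₁ = 5.26×8.314×570/21.1 = 1180 kPa.
Step 1 — Polytropic n=1.31: T₂ = T₁(V₁/V₂)^(n−1) = 570×(0.437)^0.31 = 441 K; P₂ = P₁(V₁/V₂)^n = 399 kPa.
W = (P₁V₁−P₂V₂)/(n−1) = (1180×21.1−399×48.3)/0.31 = 18200 J.
ΔU = nCvΔT = 5.26×20.8×(441−570) = -14100 J.
Q = ΔU + W = 4100 J.
State after step 1: P = 399 kPa, V = 48.3 L, T = 441 K.
Step 2 — Isochoric: V stays 48.3 L; P/T = const ⇒ T₂ = 739 K, P₂ = 669 kPa.
W = 0 (no volume change).
ΔU = nCvΔT = 5.26×20.8×(739−441) = 32600 J.
Q = ΔU = 32600 J.
Net over both steps: W = 18200 J, Q = 36700 J, ΔU = 18500 J.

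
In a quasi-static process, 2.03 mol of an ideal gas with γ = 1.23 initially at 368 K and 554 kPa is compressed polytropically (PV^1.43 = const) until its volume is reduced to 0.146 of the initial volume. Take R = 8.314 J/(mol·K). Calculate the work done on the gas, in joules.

V₁ = nRT₁/P₁ = 2.03×8.314×368/554 = 11.2 L.
Polytropic n=1.43: T₂ = T₁(V₁/V₂)^(n−1) = 368×(6.85)^0.43 = 842 K; P₂ = P₁(V₁/V₂)^n = 8680 kPa.
W = (P₁V₁−P₂V₂)/(n−1) = (554×11.2−8680×1.64)/0.43 = -18600 J.
Work done on the gas = −W_by = 18600 J.

18600 J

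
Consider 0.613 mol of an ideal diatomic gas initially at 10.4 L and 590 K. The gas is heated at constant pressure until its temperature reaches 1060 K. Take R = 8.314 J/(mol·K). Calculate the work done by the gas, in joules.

2400 J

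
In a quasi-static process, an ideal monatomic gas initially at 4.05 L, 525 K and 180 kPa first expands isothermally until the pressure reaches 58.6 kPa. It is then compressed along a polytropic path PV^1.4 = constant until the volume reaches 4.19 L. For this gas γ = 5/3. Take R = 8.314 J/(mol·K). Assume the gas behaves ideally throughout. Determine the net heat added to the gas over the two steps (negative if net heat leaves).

n = P₁V₁/(RT₁) = 180×4.05/(8.314×525) = 0.167 mol.
Step 1 — Isothermal: T stays 525 K; PV = const ⇒ V₂ = 12.4 L, P₂ = 58.6 kPa.
ΔU = 0 (ideal gas, T constant).
W = nRT ln(V₂/V₁) = 0.167×8.314×525×ln(3.07) = 818 J.
Q = ΔU + W = 818 J.
State after step 1: P = 58.6 kPa, V = 12.4 L, T = 525 K.
Step 2 — Polytropic n=1.4: T₂ = T₁(V₁/V₂)^(n−1) = 525×(2.97)^0.40 = 811 K; P₂ = P₁(V₁/V₂)^n = 269 kPa.
W = (P₁V₁−P₂V₂)/(n−1) = (58.6×12.4−269×4.19)/0.40 = -994 J.
ΔU = nCvΔT = 0.167×12.5×(811−525) = 596 J.
Q = ΔU + W = -398 J.
Net over both steps: W = -176 J, Q = 420 J, ΔU = 596 J.

420 J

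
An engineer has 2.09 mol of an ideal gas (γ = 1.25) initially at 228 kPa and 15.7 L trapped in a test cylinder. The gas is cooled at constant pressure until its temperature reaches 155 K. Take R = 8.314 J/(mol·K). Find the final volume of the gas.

T₁ = P₁V₁/(nR) = 228×15.7/(2.09×8.314) = 206 K.
Isobaric: P stays 228 kPa; V/T = const ⇒ T₂ = 155 K, V₂ = 11.8 L.

11.8 L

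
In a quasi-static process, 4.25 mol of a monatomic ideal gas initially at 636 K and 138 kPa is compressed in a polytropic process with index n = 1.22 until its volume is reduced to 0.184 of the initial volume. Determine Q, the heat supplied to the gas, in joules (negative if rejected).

-30900 J

V₁ = nRT₁/P₁ = 4.25×8.314×636/138 = 163 L.
Polytropic n=1.22: T₂ = T₁(V₁/V₂)^(n−1) = 636×(5.43)^0.22 = 923 K; P₂ = P₁(V₁/V₂)^n = 1090 kPa.
W = (P₁V₁−P₂V₂)/(n−1) = (138×163−1090×30.0)/0.22 = -46100 J.
ΔU = nCvΔT = 4.25×12.5×(923−636) = 15200 J.
Q = ΔU + W = -30900 J.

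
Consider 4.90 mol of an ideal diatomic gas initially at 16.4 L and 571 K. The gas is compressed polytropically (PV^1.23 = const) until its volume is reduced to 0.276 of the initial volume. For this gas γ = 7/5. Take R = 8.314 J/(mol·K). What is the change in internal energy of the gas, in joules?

P₁ = nRT₁/V₁ = 4.90×8.314×571/16.4 = 1420 kPa.
Polytropic n=1.23: T₂ = T₁(V₁/V₂)^(n−1) = 571×(3.62)^0.23 = 768 K; P₂ = P₁(V₁/V₂)^n = 6910 kPa.
For an ideal gas ΔU = nCvΔT with Cv = (5/2)R = 20.8 J/(mol·K).
ΔU = 4.90×20.8×(768−571) = 20000 J.

20000 J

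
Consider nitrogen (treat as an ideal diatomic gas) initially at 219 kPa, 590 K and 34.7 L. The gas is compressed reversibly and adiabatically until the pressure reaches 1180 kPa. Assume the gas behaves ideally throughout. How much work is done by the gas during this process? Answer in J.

n = P₁V₁/(RT₁) = 219×34.7/(8.314×590) = 1.55 mol.
Adiabatic: T₂/T₁ = (P₂/P₁)^((γ−1)/γ) ⇒ T₂ = 590×(5.39)^0.286 = 955 K; V₂ = 10.4 L.
ΔU = nCvΔT = 1.55×20.8×(955−590) = 11700 J.
Q = 0 for an adiabatic process, so W = −ΔU = -11700 J.

-11700 J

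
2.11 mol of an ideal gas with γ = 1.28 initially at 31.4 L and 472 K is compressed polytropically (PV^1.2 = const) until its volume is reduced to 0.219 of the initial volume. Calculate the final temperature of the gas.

640 K

P₁ = nRT₁/V₁ = 2.11×8.314×472/31.4 = 264 kPa.
Polytropic n=1.2: T₂ = T₁(V₁/V₂)^(n−1) = 472×(4.57)^0.20 = 640 K; P₂ = P₁(V₁/V₂)^n = 1630 kPa.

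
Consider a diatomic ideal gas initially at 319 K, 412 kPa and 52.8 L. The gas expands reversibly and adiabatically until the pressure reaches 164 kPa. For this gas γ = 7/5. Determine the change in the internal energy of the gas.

-12600 J

n = P₁V₁/(RT₁) = 412×52.8/(8.314×319) = 8.20 mol.
Adiabatic: T₂/T₁ = (P₂/P₁)^((γ−1)/γ) ⇒ T₂ = 319×(0.398)^0.286 = 245 K; V₂ = 102 L.
For an ideal gas ΔU = nCvΔT with Cv = (5/2)R = 20.8 J/(mol·K).
ΔU = 8.20×20.8×(245−319) = -12600 J.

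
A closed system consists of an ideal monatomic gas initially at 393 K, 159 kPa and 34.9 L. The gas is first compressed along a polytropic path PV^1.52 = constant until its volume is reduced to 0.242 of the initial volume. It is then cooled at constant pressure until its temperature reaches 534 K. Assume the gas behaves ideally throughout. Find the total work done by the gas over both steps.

-15700 J

n = P₁V₁/(RT₁) = 159×34.9/(8.314×393) = 1.70 mol.
Step 1 — Polytropic n=1.52: T₂ = T₁(V₁/V₂)^(n−1) = 393×(4.13)^0.52 = 822 K; P₂ = P₁(V₁/V₂)^n = 1370 kPa.
W = (P₁V₁−P₂V₂)/(n−1) = (159×34.9−1370×8.45)/0.52 = -11600 J.
ΔU = nCvΔT = 1.70×12.5×(822−393) = 9080 J.
Q = ΔU + W = -2560 J.
State after step 1: P = 1370 kPa, V = 8.45 L, T = 822 K.
Step 2 — Isobaric: P stays 1370 kPa; V/T = const ⇒ T₂ = 534 K, V₂ = 5.49 L.
W = PΔV = 1370×(5.49−8.45) kPa·L = -4060 J.
ΔU = nCvΔT = 1.70×12.5×(534−822) = -6100 J.
Q = ΔU + W = nCpΔT = -10200 J.
Net over both steps: W = -15700 J, Q = -12700 J, ΔU = 2990 J.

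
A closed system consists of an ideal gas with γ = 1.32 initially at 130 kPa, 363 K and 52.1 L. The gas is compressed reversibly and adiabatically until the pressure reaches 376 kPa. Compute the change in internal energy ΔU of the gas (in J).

6220 J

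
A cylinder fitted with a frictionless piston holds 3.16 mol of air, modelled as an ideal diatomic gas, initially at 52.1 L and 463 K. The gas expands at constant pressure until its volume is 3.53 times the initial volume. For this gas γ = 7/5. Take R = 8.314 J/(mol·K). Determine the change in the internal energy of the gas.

P₁ = nRT₁/V₁ = 3.16×8.314×463/52.1 = 233 kPa.
Isobaric: P stays 233 kPa; V/T = const ⇒ T₂ = 1630 K, V₂ = 184 L.
For an ideal gas ΔU = nCvΔT with Cv = (5/2)R = 20.8 J/(mol·K).
ΔU = 3.16×20.8×(1630−463) = 76900 J.

76900 J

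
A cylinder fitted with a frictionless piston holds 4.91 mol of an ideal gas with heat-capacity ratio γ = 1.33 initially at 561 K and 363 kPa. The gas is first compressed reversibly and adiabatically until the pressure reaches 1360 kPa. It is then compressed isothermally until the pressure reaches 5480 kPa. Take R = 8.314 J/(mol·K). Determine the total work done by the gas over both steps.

-71200 J

V₁ = nRT₁/P₁ = 4.91×8.314×561/363 = 63.1 L.
Step 1 — Adiabatic: T₂/T₁ = (P₂/P₁)^((γ−1)/γ) ⇒ T₂ = 561×(3.75)^0.248 = 779 K; V₂ = 23.4 L.
ΔU = nCvΔT = 4.91×25.2×(779−561) = 26900 J.
Q = 0 for an adiabatic process, so W = −ΔU = -26900 J.
State after step 1: P = 1360 kPa, V = 23.4 L, T = 779 K.
Step 2 — Isothermal: T stays 779 K; PV = const ⇒ V₂ = 5.80 L, P₂ = 5480 kPa.
ΔU = 0 (ideal gas, T constant).
W = nRT ln(V₂/V₁) = 4.91×8.314×779×ln(0.248) = -44300 J.
Q = ΔU + W = -44300 J.
Net over both steps: W = -71200 J, Q = -44300 J, ΔU = 26900 J.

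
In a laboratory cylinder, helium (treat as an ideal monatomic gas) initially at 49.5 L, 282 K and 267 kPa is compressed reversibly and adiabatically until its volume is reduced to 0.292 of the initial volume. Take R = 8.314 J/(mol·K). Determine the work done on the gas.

25200 J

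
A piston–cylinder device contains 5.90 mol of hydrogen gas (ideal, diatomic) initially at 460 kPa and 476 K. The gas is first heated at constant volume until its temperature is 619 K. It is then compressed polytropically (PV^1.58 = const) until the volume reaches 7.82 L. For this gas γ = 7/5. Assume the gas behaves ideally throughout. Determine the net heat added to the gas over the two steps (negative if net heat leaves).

V₁ = nRT₁/P₁ = 5.90×8.314×476/460 = 50.8 L.
Step 1 — Isochoric: V stays 50.8 L; P/T = const ⇒ T₂ = 619 K, P₂ = 598 kPa.
W = 0 (no volume change).
ΔU = nCvΔT = 5.90×20.8×(619−476) = 17500 J.
Q = ΔU = 17500 J.
State after step 1: P = 598 kPa, V = 50.8 L, T = 619 K.
Step 2 — Polytropic n=1.58: T₂ = T₁(V₁/V₂)^(n−1) = 619×(6.49)^0.58 = 1830 K; P₂ = P₁(V₁/V₂)^n = 11500 kPa.
W = (P₁V₁−P₂V₂)/(n−1) = (598×50.8−11500×7.82)/0.58 = -103000 J.
ΔU = nCvΔT = 5.90×20.8×(1830−619) = 149000 J.
Q = ΔU + W = 46100 J.
Net over both steps: W = -103000 J, Q = 63700 J, ΔU = 166000 J.

63700 J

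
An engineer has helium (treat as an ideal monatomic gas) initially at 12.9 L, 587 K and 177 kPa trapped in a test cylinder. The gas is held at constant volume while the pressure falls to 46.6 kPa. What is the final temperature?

Isochoric: V stays 12.9 L; P/T = const ⇒ T₂ = 155 K, P₂ = 46.6 kPa.

155 K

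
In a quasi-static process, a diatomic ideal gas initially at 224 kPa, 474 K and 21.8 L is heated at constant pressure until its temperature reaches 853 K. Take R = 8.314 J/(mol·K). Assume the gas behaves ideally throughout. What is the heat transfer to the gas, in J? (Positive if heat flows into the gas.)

13700 J

n = P₁V₁/(RT₁) = 224×21.8/(8.314×474) = 1.24 mol.
Isobaric: P stays 224 kPa; V/T = const ⇒ T₂ = 853 K, V₂ = 39.2 L.
W = PΔV = 224×(39.2−21.8) kPa·L = 3900 J.
ΔU = nCvΔT = 1.24×20.8×(853−474) = 9760 J.
Q = ΔU + W = nCpΔT = 13700 J.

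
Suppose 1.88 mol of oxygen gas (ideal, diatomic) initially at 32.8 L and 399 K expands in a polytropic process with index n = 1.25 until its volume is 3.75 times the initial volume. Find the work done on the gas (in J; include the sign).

P₁ = nRT₁/V₁ = 1.88×8.314×399/32.8 = 190 kPa.
Polytropic n=1.25: T₂ = T₁(V₁/V₂)^(n−1) = 399×(0.267)^0.25 = 287 K; P₂ = P₁(V₁/V₂)^n = 36.4 kPa.
W = (P₁V₁−P₂V₂)/(n−1) = (190×32.8−36.4×123)/0.25 = 7020 J.
Work done on the gas = −W_by = -7020 J.

-7020 J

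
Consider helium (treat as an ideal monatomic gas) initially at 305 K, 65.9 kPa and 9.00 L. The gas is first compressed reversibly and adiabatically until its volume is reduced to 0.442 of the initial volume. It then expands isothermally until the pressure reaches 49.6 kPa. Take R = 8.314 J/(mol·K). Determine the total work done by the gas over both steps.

1040 J

n = P₁V₁/(RT₁) = 65.9×9.00/(8.314×305) = 0.234 mol.
Step 1 — Adiabatic: TV^(γ−1) = const ⇒ T₂ = 305×(2.26)^0.667 = 526 K; PV^γ = const ⇒ P₂ = 257 kPa.
ΔU = nCvΔT = 0.234×12.5×(526−305) = 644 J.
Q = 0 for an adiabatic process, so W = −ΔU = -644 J.
State after step 1: P = 257 kPa, V = 3.98 L, T = 526 K.
Step 2 — Isothermal: T stays 526 K; PV = const ⇒ V₂ = 20.6 L, P₂ = 49.6 kPa.
ΔU = 0 (ideal gas, T constant).
W = nRT ln(V₂/V₁) = 0.234×8.314×526×ln(5.18) = 1680 J.
Q = ΔU + W = 1680 J.
Net over both steps: W = 1040 J, Q = 1680 J, ΔU = 644 J.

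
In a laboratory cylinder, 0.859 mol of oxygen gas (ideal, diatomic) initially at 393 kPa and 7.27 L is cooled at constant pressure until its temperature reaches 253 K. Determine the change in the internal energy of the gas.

-2630 J

T₁ = P₁V₁/(nR) = 393×7.27/(0.859×8.314) = 400 K.
Isobaric: P stays 393 kPa; V/T = const ⇒ T₂ = 253 K, V₂ = 4.60 L.
For an ideal gas ΔU = nCvΔT with Cv = (5/2)R = 20.8 J/(mol·K).
ΔU = 0.859×20.8×(253−400) = -2630 J.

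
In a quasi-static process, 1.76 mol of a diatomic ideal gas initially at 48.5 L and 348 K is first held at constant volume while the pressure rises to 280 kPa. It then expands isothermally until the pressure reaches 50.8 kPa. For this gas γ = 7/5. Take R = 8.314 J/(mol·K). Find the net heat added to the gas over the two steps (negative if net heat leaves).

44400 J

P₁ = nRT₁/V₁ = 1.76×8.314×348/48.5 = 105 kPa.
Step 1 — Isochoric: V stays 48.5 L; P/T = const ⇒ T₂ = 928 K, P₂ = 280 kPa.
W = 0 (no volume change).
ΔU = nCvΔT = 1.76×20.8×(928−348) = 21200 J.
Q = ΔU = 21200 J.
State after step 1: P = 280 kPa, V = 48.5 L, T = 928 K.
Step 2 — Isothermal: T stays 928 K; PV = const ⇒ V₂ = 267 L, P₂ = 50.8 kPa.
ΔU = 0 (ideal gas, T constant).
W = nRT ln(V₂/V₁) = 1.76×8.314×928×ln(5.51) = 23200 J.
Q = ΔU + W = 23200 J.
Net over both steps: W = 23200 J, Q = 44400 J, ΔU = 21200 J.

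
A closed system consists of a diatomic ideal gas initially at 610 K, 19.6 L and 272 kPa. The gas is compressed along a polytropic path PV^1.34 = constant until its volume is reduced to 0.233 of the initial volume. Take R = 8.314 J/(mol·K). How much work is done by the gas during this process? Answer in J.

n = P₁V₁/(RT₁) = 272×19.6/(8.314×610) = 1.05 mol.
Polytropic n=1.34: T₂ = T₁(V₁/V₂)^(n−1) = 610×(4.29)^0.34 = 1000 K; P₂ = P₁(V₁/V₂)^n = 1920 kPa.
W = (P₁V₁−P₂V₂)/(n−1) = (272×19.6−1920×4.57)/0.34 = -10100 J.

-10100 J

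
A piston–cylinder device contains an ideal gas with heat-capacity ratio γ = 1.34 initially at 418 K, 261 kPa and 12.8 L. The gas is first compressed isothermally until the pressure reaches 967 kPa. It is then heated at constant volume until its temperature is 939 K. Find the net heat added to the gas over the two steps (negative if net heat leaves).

n = P₁V₁/(RT₁) = 261×12.8/(8.314×418) = 0.961 mol.
Step 1 — Isothermal: T stays 418 K; PV = const ⇒ V₂ = 3.45 L, P₂ = 967 kPa.
ΔU = 0 (ideal gas, T constant).
W = nRT ln(V₂/V₁) = 0.961×8.314×418×ln(0.270) = -4380 J.
Q = ΔU + W = -4380 J.
State after step 1: P = 967 kPa, V = 3.45 L, T = 418 K.
Step 2 — Isochoric: V stays 3.45 L; P/T = const ⇒ T₂ = 939 K, P₂ = 2170 kPa.
W = 0 (no volume change).
ΔU = nCvΔT = 0.961×24.5×(939−418) = 12200 J.
Q = ΔU = 12200 J.
Net over both steps: W = -4380 J, Q = 7870 J, ΔU = 12200 J.

7870 J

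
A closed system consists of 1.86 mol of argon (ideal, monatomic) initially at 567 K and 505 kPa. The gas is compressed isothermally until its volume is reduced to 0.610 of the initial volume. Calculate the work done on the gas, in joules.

4330 J

V₁ = nRT₁/P₁ = 1.86×8.314×567/505 = 17.4 L.
Isothermal: T stays 567 K; PV = const ⇒ V₂ = 10.6 L, P₂ = 828 kPa.
W = nRT ln(V₂/V₁) = 1.86×8.314×567×ln(0.610) = -4330 J.
Work done on the gas = −W_by = 4330 J.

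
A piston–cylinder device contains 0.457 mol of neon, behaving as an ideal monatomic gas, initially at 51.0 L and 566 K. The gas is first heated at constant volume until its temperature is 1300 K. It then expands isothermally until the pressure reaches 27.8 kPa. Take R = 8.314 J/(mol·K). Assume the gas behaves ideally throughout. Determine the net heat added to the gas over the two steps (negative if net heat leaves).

P₁ = nRT₁/V₁ = 0.457×8.314×566/51.0 = 42.2 kPa.
Step 1 — Isochoric: V stays 51.0 L; P/T = const ⇒ T₂ = 1300 K, P₂ = 96.8 kPa.
W = 0 (no volume change).
ΔU = nCvΔT = 0.457×12.5×(1300−566) = 4180 J.
Q = ΔU = 4180 J.
State after step 1: P = 96.8 kPa, V = 51.0 L, T = 1300 K.
Step 2 — Isothermal: T stays 1300 K; PV = const ⇒ V₂ = 178 L, P₂ = 27.8 kPa.
ΔU = 0 (ideal gas, T constant).
W = nRT ln(V₂/V₁) = 0.457×8.314×1300×ln(3.48) = 6160 J.
Q = ΔU + W = 6160 J.
Net over both steps: W = 6160 J, Q = 10300 J, ΔU = 4180 J.

10300 J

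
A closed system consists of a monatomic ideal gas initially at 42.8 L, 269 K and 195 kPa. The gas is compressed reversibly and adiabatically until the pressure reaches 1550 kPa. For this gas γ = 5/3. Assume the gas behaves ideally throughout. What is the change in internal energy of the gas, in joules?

n = P₁V₁/(RT₁) = 195×42.8/(8.314×269) = 3.73 mol.
Adiabatic: T₂/T₁ = (P₂/P₁)^((γ−1)/γ) ⇒ T₂ = 269×(7.95)^0.400 = 616 K; V₂ = 12.3 L.
For an ideal gas ΔU = nCvΔT with Cv = (3/2)R = 12.5 J/(mol·K).
ΔU = 3.73×12.5×(616−269) = 16200 J.

16200 J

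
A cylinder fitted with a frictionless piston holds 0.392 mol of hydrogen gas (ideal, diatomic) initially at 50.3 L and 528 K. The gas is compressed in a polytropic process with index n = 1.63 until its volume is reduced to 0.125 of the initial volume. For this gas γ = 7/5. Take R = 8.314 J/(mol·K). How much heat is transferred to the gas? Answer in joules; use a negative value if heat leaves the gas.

P₁ = nRT₁/V₁ = 0.392×8.314×528/50.3 = 34.2 kPa.
Polytropic n=1.63: T₂ = T₁(V₁/V₂)^(n−1) = 528×(8.00)^0.63 = 1960 K; P₂ = P₁(V₁/V₂)^n = 1010 kPa.
W = (P₁V₁−P₂V₂)/(n−1) = (34.2×50.3−1010×6.29)/0.63 = -7390 J.
ΔU = nCvΔT = 0.392×20.8×(1960−528) = 11600 J.
Q = ΔU + W = 4250 J.

4250 J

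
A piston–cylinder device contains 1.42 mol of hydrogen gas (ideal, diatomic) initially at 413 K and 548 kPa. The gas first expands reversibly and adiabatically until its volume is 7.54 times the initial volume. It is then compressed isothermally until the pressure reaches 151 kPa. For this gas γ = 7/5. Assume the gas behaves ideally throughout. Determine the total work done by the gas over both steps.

3410 J

V₁ = nRT₁/P₁ = 1.42×8.314×413/548 = 8.90 L.
Step 1 — Adiabatic: TV^(γ−1) = const ⇒ T₂ = 413×(0.133)^0.400 = 184 K; PV^γ = const ⇒ P₂ = 32.4 kPa.
ΔU = nCvΔT = 1.42×20.8×(184−413) = -6760 J.
Q = 0 for an adiabatic process, so W = −ΔU = 6760 J.
State after step 1: P = 32.4 kPa, V = 67.1 L, T = 184 K.
Step 2 — Isothermal: T stays 184 K; PV = const ⇒ V₂ = 14.4 L, P₂ = 151 kPa.
ΔU = 0 (ideal gas, T constant).
W = nRT ln(V₂/V₁) = 1.42×8.314×184×ln(0.215) = -3350 J.
Q = ΔU + W = -3350 J.
Net over both steps: W = 3410 J, Q = -3350 J, ΔU = -6760 J.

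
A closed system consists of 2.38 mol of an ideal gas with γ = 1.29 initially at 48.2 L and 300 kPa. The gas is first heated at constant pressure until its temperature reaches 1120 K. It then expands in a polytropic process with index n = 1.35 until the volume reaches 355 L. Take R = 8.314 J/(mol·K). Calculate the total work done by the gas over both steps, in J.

34500 J

T₁ = P₁V₁/(nR) = 300×48.2/(2.38×8.314) = 731 K.
Step 1 — Isobaric: P stays 300 kPa; V/T = const ⇒ T₂ = 1120 K, V₂ = 73.9 L.
W = PΔV = 300×(73.9−48.2) kPa·L = 7700 J.
ΔU = nCvΔT = 2.38×28.7×(1120−731) = 26600 J.
Q = ΔU + W = nCpΔT = 34300 J.
State after step 1: P = 300 kPa, V = 73.9 L, T = 1120 K.
Step 2 — Polytropic n=1.35: T₂ = T₁(V₁/V₂)^(n−1) = 1120×(0.208)^0.35 = 647 K; P₂ = P₁(V₁/V₂)^n = 36.0 kPa.
W = (P₁V₁−P₂V₂)/(n−1) = (300×73.9−36.0×355)/0.35 = 26800 J.
ΔU = nCvΔT = 2.38×28.7×(647−1120) = -32300 J.
Q = ΔU + W = -5540 J.
Net over both steps: W = 34500 J, Q = 28700 J, ΔU = -5750 J.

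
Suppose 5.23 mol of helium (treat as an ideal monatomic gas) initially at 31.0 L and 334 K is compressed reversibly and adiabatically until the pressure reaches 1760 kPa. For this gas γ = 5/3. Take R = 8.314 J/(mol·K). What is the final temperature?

P₁ = nRT₁/V₁ = 5.23×8.314×334/31.0 = 468 kPa.
Adiabatic: T₂/T₁ = (P₂/P₁)^((γ−1)/γ) ⇒ T₂ = 334×(3.76)^0.400 = 567 K; V₂ = 14.0 L.

567 K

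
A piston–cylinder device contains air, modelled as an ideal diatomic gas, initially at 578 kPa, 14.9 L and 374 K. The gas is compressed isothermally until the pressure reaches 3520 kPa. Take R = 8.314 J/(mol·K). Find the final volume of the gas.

Isothermal: T stays 374 K; PV = const ⇒ V₂ = 2.45 L, P₂ = 3520 kPa.

2.45 L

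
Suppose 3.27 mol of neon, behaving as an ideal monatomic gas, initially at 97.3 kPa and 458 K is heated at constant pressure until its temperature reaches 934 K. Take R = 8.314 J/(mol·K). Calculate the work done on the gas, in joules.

-12900 J

V₁ = nRT₁/P₁ = 3.27×8.314×458/97.3 = 128 L.
Isobaric: P stays 97.3 kPa; V/T = const ⇒ T₂ = 934 K, V₂ = 261 L.
W = PΔV = 97.3×(261−128) kPa·L = 12900 J.
Work done on the gas = −W_by = -12900 J.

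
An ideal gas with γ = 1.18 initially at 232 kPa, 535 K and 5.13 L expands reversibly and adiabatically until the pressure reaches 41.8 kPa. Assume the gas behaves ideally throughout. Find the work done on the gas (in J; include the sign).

n = P₁V₁/(RT₁) = 232×5.13/(8.314×535) = 0.268 mol.
Adiabatic: T₂/T₁ = (P₂/P₁)^((γ−1)/γ) ⇒ T₂ = 535×(0.180)^0.153 = 412 K; V₂ = 21.9 L.
ΔU = nCvΔT = 0.268×46.2×(412−535) = -1520 J.
Q = 0 for an adiabatic process, so W = −ΔU = 1520 J.
Work done on the gas = −W_by = -1520 J.

-1520 J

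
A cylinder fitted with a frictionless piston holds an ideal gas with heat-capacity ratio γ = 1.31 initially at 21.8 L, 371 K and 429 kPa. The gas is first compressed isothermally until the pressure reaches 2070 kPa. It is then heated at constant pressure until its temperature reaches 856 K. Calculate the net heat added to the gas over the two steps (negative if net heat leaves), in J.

n = P₁V₁/(RT₁) = 429×21.8/(8.314×371) = 3.03 mol.
Step 1 — Isothermal: T stays 371 K; PV = const ⇒ V₂ = 4.52 L, P₂ = 2070 kPa.
ΔU = 0 (ideal gas, T constant).
W = nRT ln(V₂/V₁) = 3.03×8.314×371×ln(0.207) = -14700 J.
Q = ΔU + W = -14700 J.
State after step 1: P = 2070 kPa, V = 4.52 L, T = 371 K.
Step 2 — Isobaric: P stays 2070 kPa; V/T = const ⇒ T₂ = 856 K, V₂ = 10.4 L.
W = PΔV = 2070×(10.4−4.52) kPa·L = 12200 J.
ΔU = nCvΔT = 3.03×26.8×(856−371) = 39400 J.
Q = ΔU + W = nCpΔT = 51700 J.
Net over both steps: W = -2490 J, Q = 36900 J, ΔU = 39400 J.

36900 J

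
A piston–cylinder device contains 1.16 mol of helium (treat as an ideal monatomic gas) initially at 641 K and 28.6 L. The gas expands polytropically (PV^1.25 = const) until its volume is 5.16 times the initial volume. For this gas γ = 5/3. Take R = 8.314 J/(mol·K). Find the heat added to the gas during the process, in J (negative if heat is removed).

5200 J

P₁ = nRT₁/V₁ = 1.16×8.314×641/28.6 = 216 kPa.
Polytropic n=1.25: T₂ = T₁(V₁/V₂)^(n−1) = 641×(0.194)^0.25 = 425 K; P₂ = P₁(V₁/V₂)^n = 27.8 kPa.
W = (P₁V₁−P₂V₂)/(n−1) = (216×28.6−27.8×148)/0.25 = 8320 J.
ΔU = nCvΔT = 1.16×12.5×(425−641) = -3120 J.
Q = ΔU + W = 5200 J.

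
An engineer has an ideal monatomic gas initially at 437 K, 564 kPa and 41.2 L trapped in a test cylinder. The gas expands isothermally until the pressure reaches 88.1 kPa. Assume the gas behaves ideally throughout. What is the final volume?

264 L

Isothermal: T stays 437 K; PV = const ⇒ V₂ = 264 L, P₂ = 88.1 kPa.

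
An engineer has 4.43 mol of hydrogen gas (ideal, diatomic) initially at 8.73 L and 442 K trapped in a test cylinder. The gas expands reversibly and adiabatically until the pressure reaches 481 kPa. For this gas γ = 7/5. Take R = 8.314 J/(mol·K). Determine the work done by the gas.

13100 J

P₁ = nRT₁/V₁ = 4.43×8.314×442/8.73 = 1860 kPa.
Adiabatic: T₂/T₁ = (P₂/P₁)^((γ−1)/γ) ⇒ T₂ = 442×(0.258)^0.286 = 300 K; V₂ = 23.0 L.
ΔU = nCvΔT = 4.43×20.8×(300−442) = -13100 J.
Q = 0 for an adiabatic process, so W = −ΔU = 13100 J.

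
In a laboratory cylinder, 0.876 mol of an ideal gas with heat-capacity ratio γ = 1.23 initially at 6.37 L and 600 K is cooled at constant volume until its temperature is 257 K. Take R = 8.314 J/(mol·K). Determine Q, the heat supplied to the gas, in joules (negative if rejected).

-10900 J

P₁ = nRT₁/V₁ = 0.876×8.314×600/6.37 = 686 kPa.
Isochoric: V stays 6.37 L; P/T = const ⇒ T₂ = 257 K, P₂ = 294 kPa.
W = 0 (no volume change).
ΔU = nCvΔT = 0.876×36.1×(257−600) = -10900 J.
Q = ΔU = -10900 J.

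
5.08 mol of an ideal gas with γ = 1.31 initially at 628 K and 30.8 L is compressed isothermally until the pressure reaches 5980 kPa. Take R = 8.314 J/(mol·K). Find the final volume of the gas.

4.44 L

P₁ = nRT₁/V₁ = 5.08×8.314×628/30.8 = 861 kPa.
Isothermal: T stays 628 K; PV = const ⇒ V₂ = 4.44 L, P₂ = 5980 kPa.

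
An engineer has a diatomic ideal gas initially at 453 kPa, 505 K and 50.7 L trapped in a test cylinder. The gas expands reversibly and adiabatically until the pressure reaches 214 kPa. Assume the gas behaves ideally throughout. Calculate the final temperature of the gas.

408 K

Adiabatic: T₂/T₁ = (P₂/P₁)^((γ−1)/γ) ⇒ T₂ = 505×(0.472)^0.286 = 408 K; V₂ = 86.6 L.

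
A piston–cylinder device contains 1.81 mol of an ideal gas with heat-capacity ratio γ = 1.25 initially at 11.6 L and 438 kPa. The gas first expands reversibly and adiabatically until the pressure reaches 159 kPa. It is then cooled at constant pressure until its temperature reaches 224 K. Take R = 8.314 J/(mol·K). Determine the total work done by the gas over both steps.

2950 J

T₁ = P₁V₁/(nR) = 438×11.6/(1.81×8.314) = 338 K.
Step 1 — Adiabatic: T₂/T₁ = (P₂/P₁)^((γ−1)/γ) ⇒ T₂ = 338×(0.363)^0.200 = 276 K; V₂ = 26.1 L.
ΔU = nCvΔT = 1.81×33.3×(276−338) = -3730 J.
Q = 0 for an adiabatic process, so W = −ΔU = 3730 J.
State after step 1: P = 159 kPa, V = 26.1 L, T = 276 K.
Step 2 — Isobaric: P stays 159 kPa; V/T = const ⇒ T₂ = 224 K, V₂ = 21.2 L.
W = PΔV = 159×(21.2−26.1) kPa·L = -778 J.
ΔU = nCvΔT = 1.81×33.3×(224−276) = -3110 J.
Q = ΔU + W = nCpΔT = -3890 J.
Net over both steps: W = 2950 J, Q = -3890 J, ΔU = -6840 J.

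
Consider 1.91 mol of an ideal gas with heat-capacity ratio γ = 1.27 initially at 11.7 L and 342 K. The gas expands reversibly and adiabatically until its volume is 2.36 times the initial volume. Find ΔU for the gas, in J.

-4160 J

P₁ = nRT₁/V₁ = 1.91×8.314×342/11.7 = 464 kPa.
Adiabatic: TV^(γ−1) = const ⇒ T₂ = 342×(0.424)^0.270 = 271 K; PV^γ = const ⇒ P₂ = 156 kPa.
For an ideal gas ΔU = nCvΔT with Cv = R/(γ−1) = 30.8 J/(mol·K).
ΔU = 1.91×30.8×(271−342) = -4160 J.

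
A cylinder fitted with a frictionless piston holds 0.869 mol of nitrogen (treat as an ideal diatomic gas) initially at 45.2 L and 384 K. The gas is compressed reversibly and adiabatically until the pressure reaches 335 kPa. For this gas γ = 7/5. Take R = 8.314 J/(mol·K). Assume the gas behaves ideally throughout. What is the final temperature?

P₁ = nRT₁/V₁ = 0.869×8.314×384/45.2 = 61.4 kPa.
Adiabatic: T₂/T₁ = (P₂/P₁)^((γ−1)/γ) ⇒ T₂ = 384×(5.46)^0.286 = 624 K; V₂ = 13.4 L.

624 K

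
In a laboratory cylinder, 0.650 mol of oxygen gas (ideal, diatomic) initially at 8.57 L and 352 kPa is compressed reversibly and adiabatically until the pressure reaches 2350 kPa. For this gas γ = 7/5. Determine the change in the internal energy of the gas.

T₁ = P₁V₁/(nR) = 352×8.57/(0.650×8.314) = 558 K.
Adiabatic: T₂/T₁ = (P₂/P₁)^((γ−1)/γ) ⇒ T₂ = 558×(6.68)^0.286 = 960 K; V₂ = 2.21 L.
For an ideal gas ΔU = nCvΔT with Cv = (5/2)R = 20.8 J/(mol·K).
ΔU = 0.650×20.8×(960−558) = 5430 J.

5430 J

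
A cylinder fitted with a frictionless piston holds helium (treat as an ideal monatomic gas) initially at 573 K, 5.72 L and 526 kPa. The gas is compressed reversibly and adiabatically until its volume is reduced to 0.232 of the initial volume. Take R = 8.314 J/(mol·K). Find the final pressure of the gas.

Adiabatic: TV^(γ−1) = const ⇒ T₂ = 573×(4.31)^0.667 = 1520 K; PV^γ = const ⇒ P₂ = 6000 kPa.

6000 kPa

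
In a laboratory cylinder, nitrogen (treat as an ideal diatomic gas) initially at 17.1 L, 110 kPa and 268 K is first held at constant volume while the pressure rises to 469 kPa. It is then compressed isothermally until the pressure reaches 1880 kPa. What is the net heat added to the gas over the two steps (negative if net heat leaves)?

4210 J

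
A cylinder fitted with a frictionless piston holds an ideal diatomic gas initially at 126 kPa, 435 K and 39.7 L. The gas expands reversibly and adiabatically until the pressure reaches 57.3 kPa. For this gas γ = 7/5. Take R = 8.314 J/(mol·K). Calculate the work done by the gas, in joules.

n = P₁V₁/(RT₁) = 126×39.7/(8.314×435) = 1.38 mol.
Adiabatic: T₂/T₁ = (P₂/P₁)^((γ−1)/γ) ⇒ T₂ = 435×(0.455)^0.286 = 347 K; V₂ = 69.7 L.
ΔU = nCvΔT = 1.38×20.8×(347−435) = -2520 J.
Q = 0 for an adiabatic process, so W = −ΔU = 2520 J.

2520 J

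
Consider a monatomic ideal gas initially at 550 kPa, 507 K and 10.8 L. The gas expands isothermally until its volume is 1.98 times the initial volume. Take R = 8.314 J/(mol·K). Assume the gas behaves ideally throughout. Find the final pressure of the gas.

Isothermal: T stays 507 K; PV = const ⇒ V₂ = 21.4 L, P₂ = 278 kPa.

278 kPa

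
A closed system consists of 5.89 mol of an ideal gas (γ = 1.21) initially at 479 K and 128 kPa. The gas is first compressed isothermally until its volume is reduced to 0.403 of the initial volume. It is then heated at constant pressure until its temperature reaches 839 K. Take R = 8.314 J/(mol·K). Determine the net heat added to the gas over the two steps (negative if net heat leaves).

V₁ = nRT₁/P₁ = 5.89×8.314×479/128 = 183 L.
Step 1 — Isothermal: T stays 479 K; PV = const ⇒ V₂ = 73.9 L, P₂ = 318 kPa.
ΔU = 0 (ideal gas, T constant).
W = nRT ln(V₂/V₁) = 5.89×8.314×479×ln(0.403) = -21300 J.
Q = ΔU + W = -21300 J.
State after step 1: P = 318 kPa, V = 73.9 L, T = 479 K.
Step 2 — Isobaric: P stays 318 kPa; V/T = const ⇒ T₂ = 839 K, V₂ = 129 L.
W = PΔV = 318×(129−73.9) kPa·L = 17600 J.
ΔU = nCvΔT = 5.89×39.6×(839−479) = 83900 J.
Q = ΔU + W = nCpΔT = 102000 J.
Net over both steps: W = -3690 J, Q = 80300 J, ΔU = 83900 J.

80300 J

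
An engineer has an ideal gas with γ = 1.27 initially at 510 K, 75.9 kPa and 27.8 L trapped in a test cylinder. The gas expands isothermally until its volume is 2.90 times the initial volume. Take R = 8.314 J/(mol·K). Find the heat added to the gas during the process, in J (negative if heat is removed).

2250 J

n = P₁V₁/(RT₁) = 75.9×27.8/(8.314×510) = 0.498 mol.
Isothermal: T stays 510 K; PV = const ⇒ V₂ = 80.6 L, P₂ = 26.2 kPa.
ΔU = 0 (ideal gas, T constant).
W = nRT ln(V₂/V₁) = 0.498×8.314×510×ln(2.90) = 2250 J.
Q = ΔU + W = 2250 J.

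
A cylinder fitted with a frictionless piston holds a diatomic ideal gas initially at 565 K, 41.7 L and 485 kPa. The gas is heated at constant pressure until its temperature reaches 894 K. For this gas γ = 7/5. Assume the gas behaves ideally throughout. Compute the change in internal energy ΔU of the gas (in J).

n = P₁V₁/(RT₁) = 485×41.7/(8.314×565) = 4.31 mol.
Isobaric: P stays 485 kPa; V/T = const ⇒ T₂ = 894 K, V₂ = 66.0 L.
For an ideal gas ΔU = nCvΔT with Cv = (5/2)R = 20.8 J/(mol·K).
ΔU = 4.31×20.8×(894−565) = 29400 J.

29400 J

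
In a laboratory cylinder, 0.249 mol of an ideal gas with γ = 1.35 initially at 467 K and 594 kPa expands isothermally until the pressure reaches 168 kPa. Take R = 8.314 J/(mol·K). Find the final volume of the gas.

V₁ = nRT₁/P₁ = 0.249×8.314×467/594 = 1.63 L.
Isothermal: T stays 467 K; PV = const ⇒ V₂ = 5.75 L, P₂ = 168 kPa.

5.75 L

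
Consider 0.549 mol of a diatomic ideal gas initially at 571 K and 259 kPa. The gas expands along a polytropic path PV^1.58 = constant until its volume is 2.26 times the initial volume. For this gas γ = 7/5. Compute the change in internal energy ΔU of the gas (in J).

V₁ = nRT₁/P₁ = 0.549×8.314×571/259 = 10.1 L.
Polytropic n=1.58: T₂ = T₁(V₁/V₂)^(n−1) = 571×(0.442)^0.58 = 356 K; P₂ = P₁(V₁/V₂)^n = 71.4 kPa.
For an ideal gas ΔU = nCvΔT with Cv = (5/2)R = 20.8 J/(mol·K).
ΔU = 0.549×20.8×(356−571) = -2460 J.

-2460 J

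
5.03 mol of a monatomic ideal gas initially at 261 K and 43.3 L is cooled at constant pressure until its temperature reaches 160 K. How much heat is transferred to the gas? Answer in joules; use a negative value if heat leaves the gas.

-10600 J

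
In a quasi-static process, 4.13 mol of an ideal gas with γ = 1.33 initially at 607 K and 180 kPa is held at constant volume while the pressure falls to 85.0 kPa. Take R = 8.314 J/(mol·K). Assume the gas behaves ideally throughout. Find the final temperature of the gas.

V₁ = nRT₁/P₁ = 4.13×8.314×607/180 = 116 L.
Isochoric: V stays 116 L; P/T = const ⇒ T₂ = 287 K, P₂ = 85.0 kPa.

287 K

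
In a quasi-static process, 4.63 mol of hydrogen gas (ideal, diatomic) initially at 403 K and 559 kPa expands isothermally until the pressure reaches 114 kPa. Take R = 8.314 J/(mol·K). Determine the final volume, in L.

V₁ = nRT₁/P₁ = 4.63×8.314×403/559 = 27.8 L.
Isothermal: T stays 403 K; PV = const ⇒ V₂ = 136 L, P₂ = 114 kPa.

136 L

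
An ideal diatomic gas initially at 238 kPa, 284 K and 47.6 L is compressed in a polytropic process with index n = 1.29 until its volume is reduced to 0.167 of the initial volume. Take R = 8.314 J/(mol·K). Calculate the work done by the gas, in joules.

n = P₁V₁/(RT₁) = 238×47.6/(8.314×284) = 4.80 mol.
Polytropic n=1.29: T₂ = T₁(V₁/V₂)^(n−1) = 284×(5.99)^0.29 = 477 K; P₂ = P₁(V₁/V₂)^n = 2390 kPa.
W = (P₁V₁−P₂V₂)/(n−1) = (238×47.6−2390×7.95)/0.29 = -26600 J.

-26600 J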